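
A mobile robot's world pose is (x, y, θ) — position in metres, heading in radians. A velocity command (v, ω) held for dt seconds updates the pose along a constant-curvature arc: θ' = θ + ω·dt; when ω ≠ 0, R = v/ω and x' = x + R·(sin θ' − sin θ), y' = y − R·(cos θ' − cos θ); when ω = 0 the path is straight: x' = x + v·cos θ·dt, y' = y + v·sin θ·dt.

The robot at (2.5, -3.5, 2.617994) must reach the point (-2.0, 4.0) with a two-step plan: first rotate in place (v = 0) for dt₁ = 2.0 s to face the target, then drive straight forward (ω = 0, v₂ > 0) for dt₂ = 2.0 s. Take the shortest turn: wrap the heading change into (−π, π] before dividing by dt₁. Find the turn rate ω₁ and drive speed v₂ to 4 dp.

heading to target = atan2(4−-3.5, -2−2.5) = 2.1112
Δθ = wrap(2.1112 − 2.6180) = -0.5068; ω₁ = Δθ/dt₁ = -0.2534
distance = √((-2−2.5)² + (4−-3.5)²) = 8.7464; v₂ = distance/dt₂ = 4.3732

ω₁ = -0.2534, v₂ = 4.3732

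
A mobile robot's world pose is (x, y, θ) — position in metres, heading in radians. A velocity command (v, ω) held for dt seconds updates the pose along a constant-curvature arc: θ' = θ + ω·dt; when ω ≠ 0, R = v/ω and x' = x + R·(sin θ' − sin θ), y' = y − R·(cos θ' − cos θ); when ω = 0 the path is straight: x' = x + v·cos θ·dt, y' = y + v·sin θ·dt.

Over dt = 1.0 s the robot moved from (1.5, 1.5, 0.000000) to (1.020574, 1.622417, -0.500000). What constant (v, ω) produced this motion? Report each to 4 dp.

v = -0.5000, ω = -0.5000

Δθ = -0.500000 − 0.000000 = -0.500000
ω = Δθ/dt = -0.500000/1.0 = -0.5000
R = Δx/(sin θ' − sin θ) = 1.0000
v = R·ω = 1.0000·-0.5000 = -0.5000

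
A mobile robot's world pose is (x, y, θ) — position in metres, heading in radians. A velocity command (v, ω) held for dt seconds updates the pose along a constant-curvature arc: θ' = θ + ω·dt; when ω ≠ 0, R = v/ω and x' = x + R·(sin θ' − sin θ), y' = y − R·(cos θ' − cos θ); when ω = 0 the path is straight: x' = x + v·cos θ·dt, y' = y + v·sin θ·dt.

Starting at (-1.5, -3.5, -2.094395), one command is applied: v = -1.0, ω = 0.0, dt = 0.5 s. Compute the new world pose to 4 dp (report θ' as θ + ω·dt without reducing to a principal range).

θ' = -2.0944 + 0.0·0.5 = -2.0944
ω = 0 → straight: x' = -1.5 + -1.0·cos(-2.0944)·0.5 = -1.2500
y' = -3.5 + -1.0·sin(-2.0944)·0.5 = -3.0670

(-1.2500, -3.0670, -2.0944)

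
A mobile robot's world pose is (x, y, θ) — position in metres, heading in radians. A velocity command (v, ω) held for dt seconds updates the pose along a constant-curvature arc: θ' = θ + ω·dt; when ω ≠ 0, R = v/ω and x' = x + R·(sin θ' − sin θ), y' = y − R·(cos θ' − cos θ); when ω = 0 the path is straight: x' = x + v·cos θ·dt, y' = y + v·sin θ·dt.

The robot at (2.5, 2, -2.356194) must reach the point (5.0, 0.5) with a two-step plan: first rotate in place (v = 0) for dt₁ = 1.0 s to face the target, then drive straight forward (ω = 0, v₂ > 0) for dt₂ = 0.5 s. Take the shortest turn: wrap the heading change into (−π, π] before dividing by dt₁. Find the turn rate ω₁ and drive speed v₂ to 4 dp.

heading to target = atan2(0.5−2, 5−2.5) = -0.5404
Δθ = wrap(-0.5404 − -2.3562) = 1.8158; ω₁ = Δθ/dt₁ = 1.8158
distance = √((5−2.5)² + (0.5−2)²) = 2.9155; v₂ = distance/dt₂ = 5.8310

ω₁ = 1.8158, v₂ = 5.8310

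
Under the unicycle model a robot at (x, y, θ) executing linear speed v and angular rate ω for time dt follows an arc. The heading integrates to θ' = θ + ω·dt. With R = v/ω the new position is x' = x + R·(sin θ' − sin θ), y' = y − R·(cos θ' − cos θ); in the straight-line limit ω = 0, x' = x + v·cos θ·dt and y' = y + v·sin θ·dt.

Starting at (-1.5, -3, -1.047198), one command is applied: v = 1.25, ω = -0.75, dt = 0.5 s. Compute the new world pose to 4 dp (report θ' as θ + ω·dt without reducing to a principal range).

θ' = -1.0472 + -0.75·0.5 = -1.4222
R = v/ω = 1.25/-0.75 = -1.6667
x' = -1.5 + -1.6667·(sin -1.4222 − sin -1.0472) = -1.2951
y' = -3 − -1.6667·(cos -1.4222 − cos -1.0472) = -3.5866

(-1.2951, -3.5866, -1.4222)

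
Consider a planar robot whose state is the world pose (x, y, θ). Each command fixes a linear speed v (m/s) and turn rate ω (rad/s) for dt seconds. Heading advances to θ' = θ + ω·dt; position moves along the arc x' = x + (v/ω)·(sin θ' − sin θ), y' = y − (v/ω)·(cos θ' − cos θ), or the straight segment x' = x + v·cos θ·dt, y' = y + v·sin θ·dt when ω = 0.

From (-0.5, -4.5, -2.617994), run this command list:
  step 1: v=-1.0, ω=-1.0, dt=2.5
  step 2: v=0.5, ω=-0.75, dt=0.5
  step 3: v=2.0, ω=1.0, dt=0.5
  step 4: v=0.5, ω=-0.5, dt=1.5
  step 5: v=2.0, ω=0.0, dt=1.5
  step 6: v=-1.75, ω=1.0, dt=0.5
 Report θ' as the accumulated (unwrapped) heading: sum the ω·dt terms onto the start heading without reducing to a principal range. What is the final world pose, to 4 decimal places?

(3.9686, -3.1926, -5.2430)

step 1: θ'=-5.1180 (R=1.0000) → pose (0.9189, -5.7606, -5.1180)
step 2: θ'=-5.4930 (R=-0.6667) → pose (1.0578, -5.5545, -5.4930)
step 3: θ'=-4.9930 (R=2.0000) → pose (1.5586, -4.7010, -4.9930)
step 4: θ'=-5.7430 (R=-1.0000) → pose (2.0052, -4.1203, -5.7430)
step 5: θ'=-5.7430 (straight) → pose (4.5780, -2.5774, -5.7430)
step 6: θ'=-5.2430 (R=-1.7500) → pose (3.9686, -3.1926, -5.2430)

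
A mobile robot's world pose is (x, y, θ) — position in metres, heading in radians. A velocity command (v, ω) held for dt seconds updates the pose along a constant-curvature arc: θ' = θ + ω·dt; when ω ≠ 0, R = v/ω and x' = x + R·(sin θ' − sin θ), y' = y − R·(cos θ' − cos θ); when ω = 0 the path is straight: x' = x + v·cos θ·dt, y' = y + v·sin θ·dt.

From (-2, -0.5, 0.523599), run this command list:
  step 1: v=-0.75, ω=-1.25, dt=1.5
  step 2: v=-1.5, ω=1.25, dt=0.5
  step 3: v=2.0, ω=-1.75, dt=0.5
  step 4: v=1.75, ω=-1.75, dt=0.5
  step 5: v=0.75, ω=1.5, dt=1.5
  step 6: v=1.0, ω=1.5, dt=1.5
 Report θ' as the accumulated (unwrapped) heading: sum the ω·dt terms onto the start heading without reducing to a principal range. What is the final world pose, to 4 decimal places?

(-2.3134, -1.0599, 2.0236)

step 1: θ'=-1.3514 (R=0.6000) → pose (-2.8856, -0.1110, -1.3514)
step 2: θ'=-0.7264 (R=-1.2000) → pose (-3.2598, 0.5249, -0.7264)
step 3: θ'=-1.6014 (R=-1.1429) → pose (-2.8766, -0.3644, -1.6014)
step 4: θ'=-2.4764 (R=-1.0000) → pose (-3.2589, -1.1206, -2.4764)
step 5: θ'=-0.2264 (R=0.5000) → pose (-3.0625, -2.0012, -0.2264)
step 6: θ'=2.0236 (R=0.6667) → pose (-2.3134, -1.0599, 2.0236)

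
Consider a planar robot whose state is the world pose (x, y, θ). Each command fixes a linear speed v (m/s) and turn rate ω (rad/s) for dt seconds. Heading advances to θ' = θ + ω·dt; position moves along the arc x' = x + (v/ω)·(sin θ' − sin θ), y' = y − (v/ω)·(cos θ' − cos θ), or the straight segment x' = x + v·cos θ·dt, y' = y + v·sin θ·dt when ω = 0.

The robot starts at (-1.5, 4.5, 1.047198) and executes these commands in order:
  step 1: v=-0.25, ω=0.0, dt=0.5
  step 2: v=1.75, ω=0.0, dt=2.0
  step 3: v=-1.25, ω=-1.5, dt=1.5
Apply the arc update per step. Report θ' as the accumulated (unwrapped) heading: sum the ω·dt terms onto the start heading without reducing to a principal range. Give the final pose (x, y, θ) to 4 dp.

(-1.3117, 7.5397, -1.2028)

step 1: θ'=1.0472 (straight) → pose (-1.5625, 4.3917, 1.0472)
step 2: θ'=1.0472 (straight) → pose (0.1875, 7.4228, 1.0472)
step 3: θ'=-1.2028 (R=0.8333) → pose (-1.3117, 7.5397, -1.2028)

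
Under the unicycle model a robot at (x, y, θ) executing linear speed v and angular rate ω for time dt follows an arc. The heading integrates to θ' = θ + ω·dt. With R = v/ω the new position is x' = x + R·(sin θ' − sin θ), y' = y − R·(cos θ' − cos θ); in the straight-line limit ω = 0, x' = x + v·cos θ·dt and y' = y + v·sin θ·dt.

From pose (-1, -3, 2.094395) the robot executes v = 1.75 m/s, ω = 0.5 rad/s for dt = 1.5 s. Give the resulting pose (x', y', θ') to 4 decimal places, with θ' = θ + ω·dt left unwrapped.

θ' = 2.0944 + 0.5·1.5 = 2.8444
R = v/ω = 1.75/0.5 = 3.5000
x' = -1 + 3.5000·(sin 2.8444 − sin 2.0944) = -3.0061
y' = -3 − 3.5000·(cos 2.8444 − cos 2.0944) = -1.4034

(-3.0061, -1.4034, 2.8444)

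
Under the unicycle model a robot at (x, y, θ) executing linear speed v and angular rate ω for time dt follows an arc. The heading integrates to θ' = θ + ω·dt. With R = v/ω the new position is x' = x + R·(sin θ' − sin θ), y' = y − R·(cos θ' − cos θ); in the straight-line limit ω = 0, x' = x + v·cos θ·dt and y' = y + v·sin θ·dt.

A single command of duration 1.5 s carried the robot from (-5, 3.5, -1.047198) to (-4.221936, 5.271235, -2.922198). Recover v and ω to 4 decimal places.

Δθ = -2.922198 − -1.047198 = -1.875000
ω = Δθ/dt = -1.875000/1.5 = -1.2500
R = −Δy/(cos θ' − cos θ) = 1.2000
v = R·ω = 1.2000·-1.2500 = -1.5000

v = -1.5000, ω = -1.2500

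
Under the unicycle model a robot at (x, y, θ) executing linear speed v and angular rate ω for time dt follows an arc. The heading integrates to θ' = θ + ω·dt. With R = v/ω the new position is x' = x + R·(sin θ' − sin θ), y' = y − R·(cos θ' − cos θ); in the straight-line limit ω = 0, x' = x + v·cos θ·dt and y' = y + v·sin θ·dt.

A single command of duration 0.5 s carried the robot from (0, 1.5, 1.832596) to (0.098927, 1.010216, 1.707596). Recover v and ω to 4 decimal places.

Δθ = 1.707596 − 1.832596 = -0.125000
ω = Δθ/dt = -0.125000/0.5 = -0.2500
R = −Δy/(cos θ' − cos θ) = 4.0000
v = R·ω = 4.0000·-0.2500 = -1.0000

v = -1.0000, ω = -0.2500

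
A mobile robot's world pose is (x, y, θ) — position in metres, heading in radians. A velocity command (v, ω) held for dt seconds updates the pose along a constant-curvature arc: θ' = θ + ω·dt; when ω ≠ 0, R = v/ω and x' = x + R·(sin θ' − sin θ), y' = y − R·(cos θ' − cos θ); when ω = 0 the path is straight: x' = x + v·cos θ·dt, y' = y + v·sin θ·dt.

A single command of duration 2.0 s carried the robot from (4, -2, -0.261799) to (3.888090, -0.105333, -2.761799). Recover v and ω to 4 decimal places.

Δθ = -2.761799 − -0.261799 = -2.500000
ω = Δθ/dt = -2.500000/2.0 = -1.2500
R = −Δy/(cos θ' − cos θ) = 1.0000
v = R·ω = 1.0000·-1.2500 = -1.2500

v = -1.2500, ω = -1.2500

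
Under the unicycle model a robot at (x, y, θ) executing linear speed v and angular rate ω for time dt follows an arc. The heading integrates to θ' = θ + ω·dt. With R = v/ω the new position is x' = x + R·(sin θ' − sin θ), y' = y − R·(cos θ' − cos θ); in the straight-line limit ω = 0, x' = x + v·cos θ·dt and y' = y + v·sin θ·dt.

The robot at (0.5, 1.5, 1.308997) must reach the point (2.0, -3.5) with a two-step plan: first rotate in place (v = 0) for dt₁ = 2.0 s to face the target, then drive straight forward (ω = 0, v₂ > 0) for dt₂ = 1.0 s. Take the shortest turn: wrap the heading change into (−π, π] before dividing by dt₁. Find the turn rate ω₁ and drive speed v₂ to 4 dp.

heading to target = atan2(-3.5−1.5, 2−0.5) = -1.2793
Δθ = wrap(-1.2793 − 1.3090) = -2.5883; ω₁ = Δθ/dt₁ = -1.2942
distance = √((2−0.5)² + (-3.5−1.5)²) = 5.2202; v₂ = distance/dt₂ = 5.2202

ω₁ = -1.2942, v₂ = 5.2202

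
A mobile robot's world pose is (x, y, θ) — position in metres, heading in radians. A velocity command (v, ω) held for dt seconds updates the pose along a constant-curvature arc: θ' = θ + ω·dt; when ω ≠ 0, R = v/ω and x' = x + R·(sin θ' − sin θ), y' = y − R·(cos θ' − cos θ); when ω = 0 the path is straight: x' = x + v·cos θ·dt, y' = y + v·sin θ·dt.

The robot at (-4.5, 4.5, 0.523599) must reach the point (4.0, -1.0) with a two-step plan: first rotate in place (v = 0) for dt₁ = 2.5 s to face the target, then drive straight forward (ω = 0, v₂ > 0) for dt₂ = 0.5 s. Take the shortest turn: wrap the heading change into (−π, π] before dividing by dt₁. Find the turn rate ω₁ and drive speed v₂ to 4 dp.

heading to target = atan2(-1−4.5, 4−-4.5) = -0.5743
Δθ = wrap(-0.5743 − 0.5236) = -1.0979; ω₁ = Δθ/dt₁ = -0.4392
distance = √((4−-4.5)² + (-1−4.5)²) = 10.1242; v₂ = distance/dt₂ = 20.2485

ω₁ = -0.4392, v₂ = 20.2485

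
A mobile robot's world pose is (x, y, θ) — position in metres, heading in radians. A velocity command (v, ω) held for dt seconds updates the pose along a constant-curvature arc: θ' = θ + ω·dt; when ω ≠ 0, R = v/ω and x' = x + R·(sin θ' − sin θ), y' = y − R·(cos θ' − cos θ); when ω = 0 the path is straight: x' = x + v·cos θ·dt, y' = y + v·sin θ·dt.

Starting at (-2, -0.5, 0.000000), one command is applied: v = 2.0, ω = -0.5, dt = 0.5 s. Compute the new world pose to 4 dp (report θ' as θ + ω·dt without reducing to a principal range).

(-1.0104, -0.6244, -0.2500)

θ' = 0.0000 + -0.5·0.5 = -0.2500
R = v/ω = 2.0/-0.5 = -4.0000
x' = -2 + -4.0000·(sin -0.2500 − sin 0.0000) = -1.0104
y' = -0.5 − -4.0000·(cos -0.2500 − cos 0.0000) = -0.6244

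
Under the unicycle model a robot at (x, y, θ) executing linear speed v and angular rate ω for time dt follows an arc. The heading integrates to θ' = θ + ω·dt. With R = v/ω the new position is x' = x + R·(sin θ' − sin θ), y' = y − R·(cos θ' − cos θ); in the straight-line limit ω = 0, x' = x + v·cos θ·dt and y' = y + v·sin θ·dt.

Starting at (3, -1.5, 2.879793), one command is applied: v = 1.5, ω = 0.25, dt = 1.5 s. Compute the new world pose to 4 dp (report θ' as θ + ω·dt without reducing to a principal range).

θ' = 2.8798 + 0.25·1.5 = 3.2548
R = v/ω = 1.5/0.25 = 6.0000
x' = 3 + 6.0000·(sin 3.2548 − sin 2.8798) = 0.7693
y' = -1.5 − 6.0000·(cos 3.2548 − cos 2.8798) = -1.3340

(0.7693, -1.3340, 3.2548)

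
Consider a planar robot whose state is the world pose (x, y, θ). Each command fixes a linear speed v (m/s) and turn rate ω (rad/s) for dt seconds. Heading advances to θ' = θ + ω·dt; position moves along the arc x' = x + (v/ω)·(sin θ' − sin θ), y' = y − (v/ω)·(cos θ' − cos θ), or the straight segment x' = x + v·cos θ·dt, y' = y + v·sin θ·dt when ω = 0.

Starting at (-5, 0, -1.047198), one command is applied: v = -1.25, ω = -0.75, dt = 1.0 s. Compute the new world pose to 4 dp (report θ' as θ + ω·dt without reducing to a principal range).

θ' = -1.0472 + -0.75·1.0 = -1.7972
R = v/ω = -1.25/-0.75 = 1.6667
x' = -5 + 1.6667·(sin -1.7972 − sin -1.0472) = -5.1808
y' = 0 − 1.6667·(cos -1.7972 − cos -1.0472) = 1.2075

(-5.1808, 1.2075, -1.7972)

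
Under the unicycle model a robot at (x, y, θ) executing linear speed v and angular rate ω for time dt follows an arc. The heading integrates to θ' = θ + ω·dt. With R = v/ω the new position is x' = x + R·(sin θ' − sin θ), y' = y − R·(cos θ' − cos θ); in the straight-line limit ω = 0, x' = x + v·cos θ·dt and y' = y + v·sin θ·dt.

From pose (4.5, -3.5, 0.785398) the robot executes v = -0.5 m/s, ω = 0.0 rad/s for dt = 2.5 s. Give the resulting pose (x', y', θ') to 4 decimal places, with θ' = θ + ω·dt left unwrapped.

(3.6161, -4.3839, 0.7854)

θ' = 0.7854 + 0.0·2.5 = 0.7854
ω = 0 → straight: x' = 4.5 + -0.5·cos(0.7854)·2.5 = 3.6161
y' = -3.5 + -0.5·sin(0.7854)·2.5 = -4.3839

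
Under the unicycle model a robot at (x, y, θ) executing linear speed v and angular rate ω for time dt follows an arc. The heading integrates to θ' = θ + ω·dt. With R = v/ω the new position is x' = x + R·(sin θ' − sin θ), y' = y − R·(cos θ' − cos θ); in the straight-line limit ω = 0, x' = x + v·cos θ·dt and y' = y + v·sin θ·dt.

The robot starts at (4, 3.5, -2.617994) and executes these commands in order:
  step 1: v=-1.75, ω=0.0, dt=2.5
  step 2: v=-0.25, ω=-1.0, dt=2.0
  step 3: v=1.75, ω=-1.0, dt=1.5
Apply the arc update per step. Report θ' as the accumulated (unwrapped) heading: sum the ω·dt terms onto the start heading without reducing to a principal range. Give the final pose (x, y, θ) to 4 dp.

(9.6172, 7.3857, -6.1180)

step 1: θ'=-2.6180 (straight) → pose (7.7889, 5.6875, -2.6180)
step 2: θ'=-4.6180 (R=0.2500) → pose (8.1627, 5.4946, -4.6180)
step 3: θ'=-6.1180 (R=-1.7500) → pose (9.6172, 7.3857, -6.1180)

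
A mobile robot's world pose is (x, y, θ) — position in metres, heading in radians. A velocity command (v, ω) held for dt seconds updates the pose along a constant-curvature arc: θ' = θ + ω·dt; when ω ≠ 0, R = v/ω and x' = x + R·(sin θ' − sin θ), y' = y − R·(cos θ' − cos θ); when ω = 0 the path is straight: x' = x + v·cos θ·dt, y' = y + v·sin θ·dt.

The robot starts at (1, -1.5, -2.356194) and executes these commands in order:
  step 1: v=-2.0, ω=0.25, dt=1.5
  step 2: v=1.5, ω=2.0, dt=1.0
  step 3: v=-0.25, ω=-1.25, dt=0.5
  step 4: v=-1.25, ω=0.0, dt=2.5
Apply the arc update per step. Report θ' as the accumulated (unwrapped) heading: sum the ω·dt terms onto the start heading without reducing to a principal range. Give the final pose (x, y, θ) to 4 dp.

step 1: θ'=-1.9812 (R=-8.0000) → pose (2.6788, 0.9651, -1.9812)
step 2: θ'=0.0188 (R=0.7500) → pose (3.3807, -0.0840, 0.0188)
step 3: θ'=-0.6062 (R=0.2000) → pose (3.2630, -0.0484, -0.6062)
step 4: θ'=-0.6062 (straight) → pose (0.6948, 1.7320, -0.6062)

(0.6948, 1.7320, -0.6062)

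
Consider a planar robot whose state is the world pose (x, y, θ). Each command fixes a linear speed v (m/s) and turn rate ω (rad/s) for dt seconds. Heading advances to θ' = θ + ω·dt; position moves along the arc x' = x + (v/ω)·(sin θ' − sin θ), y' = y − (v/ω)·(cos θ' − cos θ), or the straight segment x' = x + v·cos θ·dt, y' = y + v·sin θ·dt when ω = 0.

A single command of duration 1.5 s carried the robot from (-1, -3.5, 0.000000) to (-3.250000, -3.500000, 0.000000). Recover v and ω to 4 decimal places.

v = -1.5000, ω = 0.0000

Δθ = 0.000000 − 0.000000 = 0.000000
ω = Δθ/dt = 0.000000/1.5 = 0.0000
ω = 0 → v = (Δx·cos θ + Δy·sin θ)/dt = -1.5000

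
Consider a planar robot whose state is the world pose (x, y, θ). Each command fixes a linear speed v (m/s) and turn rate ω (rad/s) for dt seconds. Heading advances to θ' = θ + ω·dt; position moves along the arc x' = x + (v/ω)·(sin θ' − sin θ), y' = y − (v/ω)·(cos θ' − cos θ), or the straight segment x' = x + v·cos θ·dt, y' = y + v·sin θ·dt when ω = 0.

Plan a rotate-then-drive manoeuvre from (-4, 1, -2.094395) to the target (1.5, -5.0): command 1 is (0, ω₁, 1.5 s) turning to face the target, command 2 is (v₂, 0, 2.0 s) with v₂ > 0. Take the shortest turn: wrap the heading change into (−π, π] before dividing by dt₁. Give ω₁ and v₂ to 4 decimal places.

ω₁ = 0.8437, v₂ = 4.0697

heading to target = atan2(-5−1, 1.5−-4) = -0.8288
Δθ = wrap(-0.8288 − -2.0944) = 1.2655; ω₁ = Δθ/dt₁ = 0.8437
distance = √((1.5−-4)² + (-5−1)²) = 8.1394; v₂ = distance/dt₂ = 4.0697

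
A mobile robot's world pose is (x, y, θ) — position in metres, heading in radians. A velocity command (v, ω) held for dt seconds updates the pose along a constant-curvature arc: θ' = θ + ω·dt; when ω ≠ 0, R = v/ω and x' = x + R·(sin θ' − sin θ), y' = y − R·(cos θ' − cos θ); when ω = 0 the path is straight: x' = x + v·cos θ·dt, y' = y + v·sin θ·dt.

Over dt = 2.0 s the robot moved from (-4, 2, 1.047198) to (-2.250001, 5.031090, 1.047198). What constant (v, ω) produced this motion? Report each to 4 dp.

v = 1.7500, ω = 0.0000

Δθ = 1.047198 − 1.047198 = 0.000000
ω = Δθ/dt = 0.000000/2.0 = 0.0000
ω = 0 → v = (Δx·cos θ + Δy·sin θ)/dt = 1.7500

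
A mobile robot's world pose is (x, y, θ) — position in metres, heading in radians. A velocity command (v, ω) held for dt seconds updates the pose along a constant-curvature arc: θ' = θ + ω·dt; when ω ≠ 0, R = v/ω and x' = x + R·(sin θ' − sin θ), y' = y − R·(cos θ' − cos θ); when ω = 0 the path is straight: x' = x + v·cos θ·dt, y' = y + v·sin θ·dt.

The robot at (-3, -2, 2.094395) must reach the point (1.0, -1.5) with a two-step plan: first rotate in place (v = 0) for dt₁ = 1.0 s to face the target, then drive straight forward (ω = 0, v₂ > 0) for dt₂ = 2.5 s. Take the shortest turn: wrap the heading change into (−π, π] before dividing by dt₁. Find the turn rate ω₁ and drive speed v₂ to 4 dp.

ω₁ = -1.9700, v₂ = 1.6125

heading to target = atan2(-1.5−-2, 1−-3) = 0.1244
Δθ = wrap(0.1244 − 2.0944) = -1.9700; ω₁ = Δθ/dt₁ = -1.9700
distance = √((1−-3)² + (-1.5−-2)²) = 4.0311; v₂ = distance/dt₂ = 1.6125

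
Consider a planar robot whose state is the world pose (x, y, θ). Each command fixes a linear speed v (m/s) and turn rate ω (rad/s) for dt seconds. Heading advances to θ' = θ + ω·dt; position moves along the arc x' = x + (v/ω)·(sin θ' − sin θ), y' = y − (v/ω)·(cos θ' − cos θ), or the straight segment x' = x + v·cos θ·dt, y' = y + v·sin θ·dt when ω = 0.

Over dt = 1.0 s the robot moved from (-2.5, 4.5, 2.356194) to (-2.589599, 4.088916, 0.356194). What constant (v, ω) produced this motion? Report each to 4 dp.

v = -0.5000, ω = -2.0000

Δθ = 0.356194 − 2.356194 = -2.000000
ω = Δθ/dt = -2.000000/1.0 = -2.0000
R = −Δy/(cos θ' − cos θ) = 0.2500
v = R·ω = 0.2500·-2.0000 = -0.5000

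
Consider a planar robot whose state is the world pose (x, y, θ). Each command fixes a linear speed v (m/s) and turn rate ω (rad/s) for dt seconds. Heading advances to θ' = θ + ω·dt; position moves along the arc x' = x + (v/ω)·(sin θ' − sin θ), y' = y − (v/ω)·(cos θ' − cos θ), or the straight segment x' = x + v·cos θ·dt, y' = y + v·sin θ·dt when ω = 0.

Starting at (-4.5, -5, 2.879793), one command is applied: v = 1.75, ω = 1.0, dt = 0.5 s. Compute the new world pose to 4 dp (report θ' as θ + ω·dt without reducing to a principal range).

(-5.3659, -4.9898, 3.3798)

θ' = 2.8798 + 1.0·0.5 = 3.3798
R = v/ω = 1.75/1.0 = 1.7500
x' = -4.5 + 1.7500·(sin 3.3798 − sin 2.8798) = -5.3659
y' = -5 − 1.7500·(cos 3.3798 − cos 2.8798) = -4.9898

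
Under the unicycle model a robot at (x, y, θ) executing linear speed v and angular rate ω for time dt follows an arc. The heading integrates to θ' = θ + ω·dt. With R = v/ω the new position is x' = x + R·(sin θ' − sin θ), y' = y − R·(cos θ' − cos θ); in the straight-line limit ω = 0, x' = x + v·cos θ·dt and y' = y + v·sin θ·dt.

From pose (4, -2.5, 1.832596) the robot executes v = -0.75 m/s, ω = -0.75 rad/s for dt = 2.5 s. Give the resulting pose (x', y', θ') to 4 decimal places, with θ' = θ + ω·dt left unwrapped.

θ' = 1.8326 + -0.75·2.5 = -0.0424
R = v/ω = -0.75/-0.75 = 1.0000
x' = 4 + 1.0000·(sin -0.0424 − sin 1.8326) = 2.9917
y' = -2.5 − 1.0000·(cos -0.0424 − cos 1.8326) = -3.7579

(2.9917, -3.7579, -0.0424)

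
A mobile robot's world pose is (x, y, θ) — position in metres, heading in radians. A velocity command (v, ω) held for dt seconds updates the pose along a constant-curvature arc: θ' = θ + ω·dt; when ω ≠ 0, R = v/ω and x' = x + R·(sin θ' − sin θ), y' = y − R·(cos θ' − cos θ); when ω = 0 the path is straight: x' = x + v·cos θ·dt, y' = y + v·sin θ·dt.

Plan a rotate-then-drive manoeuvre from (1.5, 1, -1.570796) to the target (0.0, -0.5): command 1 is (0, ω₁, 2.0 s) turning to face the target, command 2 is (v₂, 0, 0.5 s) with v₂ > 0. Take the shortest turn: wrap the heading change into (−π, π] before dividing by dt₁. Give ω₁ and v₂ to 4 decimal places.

ω₁ = -0.3927, v₂ = 4.2426

heading to target = atan2(-0.5−1, 0−1.5) = -2.3562
Δθ = wrap(-2.3562 − -1.5708) = -0.7854; ω₁ = Δθ/dt₁ = -0.3927
distance = √((0−1.5)² + (-0.5−1)²) = 2.1213; v₂ = distance/dt₂ = 4.2426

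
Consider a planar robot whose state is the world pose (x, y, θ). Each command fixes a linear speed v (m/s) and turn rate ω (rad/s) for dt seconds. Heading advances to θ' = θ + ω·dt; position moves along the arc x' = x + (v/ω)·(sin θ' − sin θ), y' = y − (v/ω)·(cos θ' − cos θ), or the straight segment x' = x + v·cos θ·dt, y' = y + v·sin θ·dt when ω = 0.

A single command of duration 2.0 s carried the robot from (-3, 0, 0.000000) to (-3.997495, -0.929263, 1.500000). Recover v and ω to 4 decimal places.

Δθ = 1.500000 − 0.000000 = 1.500000
ω = Δθ/dt = 1.500000/2.0 = 0.7500
R = Δx/(sin θ' − sin θ) = -1.0000
v = R·ω = -1.0000·0.7500 = -0.7500

v = -0.7500, ω = 0.7500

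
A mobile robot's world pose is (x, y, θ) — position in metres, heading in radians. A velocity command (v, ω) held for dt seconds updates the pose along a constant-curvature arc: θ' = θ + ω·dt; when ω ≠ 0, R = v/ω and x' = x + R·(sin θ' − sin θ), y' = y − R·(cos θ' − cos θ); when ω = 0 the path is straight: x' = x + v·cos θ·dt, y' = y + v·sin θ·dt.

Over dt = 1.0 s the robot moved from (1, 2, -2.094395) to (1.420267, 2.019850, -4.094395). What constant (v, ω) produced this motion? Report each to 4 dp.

Δθ = -4.094395 − -2.094395 = -2.000000
ω = Δθ/dt = -2.000000/1.0 = -2.0000
R = Δx/(sin θ' − sin θ) = 0.2500
v = R·ω = 0.2500·-2.0000 = -0.5000

v = -0.5000, ω = -2.0000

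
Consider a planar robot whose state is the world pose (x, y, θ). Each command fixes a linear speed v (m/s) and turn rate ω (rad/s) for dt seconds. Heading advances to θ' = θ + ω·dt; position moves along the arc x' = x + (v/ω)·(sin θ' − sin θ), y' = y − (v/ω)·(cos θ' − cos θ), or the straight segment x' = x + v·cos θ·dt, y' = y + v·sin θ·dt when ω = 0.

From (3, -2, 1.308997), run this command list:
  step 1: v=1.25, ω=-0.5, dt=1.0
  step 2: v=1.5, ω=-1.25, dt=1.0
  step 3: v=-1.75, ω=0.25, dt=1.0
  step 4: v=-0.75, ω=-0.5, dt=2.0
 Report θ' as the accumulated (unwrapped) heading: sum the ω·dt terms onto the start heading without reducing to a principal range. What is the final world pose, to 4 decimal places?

step 1: θ'=0.8090 (R=-2.5000) → pose (3.6058, -0.9215, 0.8090)
step 2: θ'=-0.4410 (R=-1.2000) → pose (4.9864, -0.6646, -0.4410)
step 3: θ'=-0.1910 (R=-7.0000) → pose (3.3273, -0.1221, -0.1910)
step 4: θ'=-1.1910 (R=1.5000) → pose (2.2190, 0.7945, -1.1910)

(2.2190, 0.7945, -1.1910)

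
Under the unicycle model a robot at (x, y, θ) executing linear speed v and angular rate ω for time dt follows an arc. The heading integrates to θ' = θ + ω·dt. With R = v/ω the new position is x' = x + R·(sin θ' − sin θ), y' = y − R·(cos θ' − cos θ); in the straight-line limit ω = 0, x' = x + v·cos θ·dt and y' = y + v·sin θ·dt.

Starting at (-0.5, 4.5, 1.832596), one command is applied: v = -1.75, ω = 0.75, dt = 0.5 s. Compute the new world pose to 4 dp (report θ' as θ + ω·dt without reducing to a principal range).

(-0.1222, 3.7165, 2.2076)

θ' = 1.8326 + 0.75·0.5 = 2.2076
R = v/ω = -1.75/0.75 = -2.3333
x' = -0.5 + -2.3333·(sin 2.2076 − sin 1.8326) = -0.1222
y' = 4.5 − -2.3333·(cos 2.2076 − cos 1.8326) = 3.7165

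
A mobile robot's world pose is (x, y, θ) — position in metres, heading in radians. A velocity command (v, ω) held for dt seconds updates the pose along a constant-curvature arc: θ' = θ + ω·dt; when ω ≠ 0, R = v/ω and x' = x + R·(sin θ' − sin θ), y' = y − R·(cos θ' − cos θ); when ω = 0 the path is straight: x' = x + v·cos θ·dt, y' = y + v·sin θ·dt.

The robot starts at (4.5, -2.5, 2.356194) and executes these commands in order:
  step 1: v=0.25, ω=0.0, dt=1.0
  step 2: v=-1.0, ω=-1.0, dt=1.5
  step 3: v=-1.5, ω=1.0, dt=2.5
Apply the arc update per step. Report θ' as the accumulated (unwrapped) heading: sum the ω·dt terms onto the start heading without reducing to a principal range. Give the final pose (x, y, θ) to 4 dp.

step 1: θ'=2.3562 (straight) → pose (4.3232, -2.3232, 2.3562)
step 2: θ'=0.8562 (R=1.0000) → pose (4.3715, -3.6856, 0.8562)
step 3: θ'=3.3562 (R=-1.5000) → pose (5.8239, -6.1342, 3.3562)

(5.8239, -6.1342, 3.3562)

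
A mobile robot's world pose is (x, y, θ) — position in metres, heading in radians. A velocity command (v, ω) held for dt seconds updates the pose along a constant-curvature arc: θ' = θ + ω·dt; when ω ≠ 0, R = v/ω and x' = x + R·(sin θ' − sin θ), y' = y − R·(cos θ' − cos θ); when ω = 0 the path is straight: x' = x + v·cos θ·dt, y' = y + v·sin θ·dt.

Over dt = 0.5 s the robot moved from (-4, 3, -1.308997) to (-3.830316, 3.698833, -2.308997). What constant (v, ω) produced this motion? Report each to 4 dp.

v = -1.5000, ω = -2.0000

Δθ = -2.308997 − -1.308997 = -1.000000
ω = Δθ/dt = -1.000000/0.5 = -2.0000
R = −Δy/(cos θ' − cos θ) = 0.7500
v = R·ω = 0.7500·-2.0000 = -1.5000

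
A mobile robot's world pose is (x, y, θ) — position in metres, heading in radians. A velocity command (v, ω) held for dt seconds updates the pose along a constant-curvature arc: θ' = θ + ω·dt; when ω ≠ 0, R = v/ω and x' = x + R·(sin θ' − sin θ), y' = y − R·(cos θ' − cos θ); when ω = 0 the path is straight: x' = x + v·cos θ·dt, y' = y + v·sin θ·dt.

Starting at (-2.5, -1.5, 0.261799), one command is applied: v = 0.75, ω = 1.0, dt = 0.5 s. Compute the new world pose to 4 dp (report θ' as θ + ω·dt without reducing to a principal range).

θ' = 0.2618 + 1.0·0.5 = 0.7618
R = v/ω = 0.75/1.0 = 0.7500
x' = -2.5 + 0.7500·(sin 0.7618 − sin 0.2618) = -2.1764
y' = -1.5 − 0.7500·(cos 0.7618 − cos 0.2618) = -1.3183

(-2.1764, -1.3183, 0.7618)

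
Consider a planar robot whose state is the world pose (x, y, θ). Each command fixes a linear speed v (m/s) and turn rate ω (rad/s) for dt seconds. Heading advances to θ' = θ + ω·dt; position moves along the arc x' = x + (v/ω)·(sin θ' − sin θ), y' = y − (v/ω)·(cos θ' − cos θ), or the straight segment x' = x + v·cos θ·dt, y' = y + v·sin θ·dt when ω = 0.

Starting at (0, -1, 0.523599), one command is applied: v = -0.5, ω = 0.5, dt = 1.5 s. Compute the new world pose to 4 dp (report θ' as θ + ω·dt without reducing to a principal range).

θ' = 0.5236 + 0.5·1.5 = 1.2736
R = v/ω = -0.5/0.5 = -1.0000
x' = 0 + -1.0000·(sin 1.2736 − sin 0.5236) = -0.4562
y' = -1 − -1.0000·(cos 1.2736 − cos 0.5236) = -1.5732

(-0.4562, -1.5732, 1.2736)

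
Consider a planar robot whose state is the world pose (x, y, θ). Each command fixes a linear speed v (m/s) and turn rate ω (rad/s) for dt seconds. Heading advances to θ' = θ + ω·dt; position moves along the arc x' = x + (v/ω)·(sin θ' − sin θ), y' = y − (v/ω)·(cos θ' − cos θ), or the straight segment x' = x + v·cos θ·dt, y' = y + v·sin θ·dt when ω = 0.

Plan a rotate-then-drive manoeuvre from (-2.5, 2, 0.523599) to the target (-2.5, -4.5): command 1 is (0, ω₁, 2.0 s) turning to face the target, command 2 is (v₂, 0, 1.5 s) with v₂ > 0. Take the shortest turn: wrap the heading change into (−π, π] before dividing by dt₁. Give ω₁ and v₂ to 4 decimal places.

heading to target = atan2(-4.5−2, -2.5−-2.5) = -1.5708
Δθ = wrap(-1.5708 − 0.5236) = -2.0944; ω₁ = Δθ/dt₁ = -1.0472
distance = √((-2.5−-2.5)² + (-4.5−2)²) = 6.5000; v₂ = distance/dt₂ = 4.3333

ω₁ = -1.0472, v₂ = 4.3333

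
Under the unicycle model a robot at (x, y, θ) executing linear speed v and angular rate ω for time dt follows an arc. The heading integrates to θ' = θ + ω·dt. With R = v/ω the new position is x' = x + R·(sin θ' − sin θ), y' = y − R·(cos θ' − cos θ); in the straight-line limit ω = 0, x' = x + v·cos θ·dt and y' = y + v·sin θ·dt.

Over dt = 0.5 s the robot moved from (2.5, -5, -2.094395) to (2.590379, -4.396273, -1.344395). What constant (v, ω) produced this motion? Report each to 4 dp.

v = -1.2500, ω = 1.5000

Δθ = -1.344395 − -2.094395 = 0.750000
ω = Δθ/dt = 0.750000/0.5 = 1.5000
R = −Δy/(cos θ' − cos θ) = -0.8333
v = R·ω = -0.8333·1.5000 = -1.2500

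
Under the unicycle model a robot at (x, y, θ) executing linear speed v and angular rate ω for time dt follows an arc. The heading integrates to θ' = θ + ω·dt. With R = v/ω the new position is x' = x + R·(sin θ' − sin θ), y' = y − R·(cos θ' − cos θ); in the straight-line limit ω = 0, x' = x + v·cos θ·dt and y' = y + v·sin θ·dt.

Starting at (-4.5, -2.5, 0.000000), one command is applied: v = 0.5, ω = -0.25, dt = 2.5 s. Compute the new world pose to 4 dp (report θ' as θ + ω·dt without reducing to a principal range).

(-3.3298, -2.8781, -0.6250)

θ' = 0.0000 + -0.25·2.5 = -0.6250
R = v/ω = 0.5/-0.25 = -2.0000
x' = -4.5 + -2.0000·(sin -0.6250 − sin 0.0000) = -3.3298
y' = -2.5 − -2.0000·(cos -0.6250 − cos 0.0000) = -2.8781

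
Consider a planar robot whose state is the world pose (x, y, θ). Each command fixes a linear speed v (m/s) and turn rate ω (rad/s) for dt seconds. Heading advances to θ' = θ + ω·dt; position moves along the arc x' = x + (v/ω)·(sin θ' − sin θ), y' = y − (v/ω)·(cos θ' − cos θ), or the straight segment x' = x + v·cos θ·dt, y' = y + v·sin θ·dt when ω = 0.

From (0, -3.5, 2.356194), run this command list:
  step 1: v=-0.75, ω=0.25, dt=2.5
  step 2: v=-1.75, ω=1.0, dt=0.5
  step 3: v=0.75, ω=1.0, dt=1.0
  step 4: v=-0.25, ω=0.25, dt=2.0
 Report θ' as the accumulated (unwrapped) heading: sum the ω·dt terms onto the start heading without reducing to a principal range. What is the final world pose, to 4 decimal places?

step 1: θ'=2.9812 (R=-3.0000) → pose (1.6422, -4.3402, 2.9812)
step 2: θ'=3.4812 (R=-1.7500) → pose (2.5046, -4.2627, 3.4812)
step 3: θ'=4.4812 (R=0.7500) → pose (2.0244, -4.7980, 4.4812)
step 4: θ'=4.9812 (R=-1.0000) → pose (2.0151, -4.3033, 4.9812)

(2.0151, -4.3033, 4.9812)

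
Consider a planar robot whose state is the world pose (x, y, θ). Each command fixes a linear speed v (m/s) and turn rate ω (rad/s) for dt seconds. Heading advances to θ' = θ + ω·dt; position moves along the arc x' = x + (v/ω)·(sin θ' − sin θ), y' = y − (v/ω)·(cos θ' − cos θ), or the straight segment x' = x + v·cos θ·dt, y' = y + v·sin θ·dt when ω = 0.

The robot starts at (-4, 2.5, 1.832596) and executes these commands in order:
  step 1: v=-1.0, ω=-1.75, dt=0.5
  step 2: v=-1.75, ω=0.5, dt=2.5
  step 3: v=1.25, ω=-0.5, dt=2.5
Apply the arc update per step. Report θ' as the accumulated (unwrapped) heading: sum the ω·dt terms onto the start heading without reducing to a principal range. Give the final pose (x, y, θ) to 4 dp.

step 1: θ'=0.9576 (R=0.5714) → pose (-4.0846, 2.0233, 0.9576)
step 2: θ'=2.2076 (R=-3.5000) → pose (-4.0363, -2.0721, 2.2076)
step 3: θ'=0.9576 (R=-2.5000) → pose (-4.0708, 0.8531, 0.9576)

(-4.0708, 0.8531, 0.9576)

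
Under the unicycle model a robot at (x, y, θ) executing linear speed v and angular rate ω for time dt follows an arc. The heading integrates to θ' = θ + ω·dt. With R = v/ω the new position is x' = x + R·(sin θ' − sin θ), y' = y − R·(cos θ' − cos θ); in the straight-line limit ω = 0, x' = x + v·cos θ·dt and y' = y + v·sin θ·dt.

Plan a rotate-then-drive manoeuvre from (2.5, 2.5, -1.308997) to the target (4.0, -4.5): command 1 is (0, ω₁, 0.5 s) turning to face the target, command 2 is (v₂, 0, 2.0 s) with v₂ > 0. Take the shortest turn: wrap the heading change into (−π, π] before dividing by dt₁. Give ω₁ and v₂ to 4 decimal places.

heading to target = atan2(-4.5−2.5, 4−2.5) = -1.3597
Δθ = wrap(-1.3597 − -1.3090) = -0.0507; ω₁ = Δθ/dt₁ = -0.1014
distance = √((4−2.5)² + (-4.5−2.5)²) = 7.1589; v₂ = distance/dt₂ = 3.5795

ω₁ = -0.1014, v₂ = 3.5795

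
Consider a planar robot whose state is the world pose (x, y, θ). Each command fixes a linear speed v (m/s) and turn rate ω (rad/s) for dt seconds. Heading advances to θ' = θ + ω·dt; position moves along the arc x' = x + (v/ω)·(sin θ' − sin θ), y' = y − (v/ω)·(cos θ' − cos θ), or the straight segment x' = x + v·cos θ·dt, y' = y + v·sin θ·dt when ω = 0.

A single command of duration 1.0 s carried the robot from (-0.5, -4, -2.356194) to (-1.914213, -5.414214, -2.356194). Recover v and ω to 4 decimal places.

v = 2.0000, ω = 0.0000

Δθ = -2.356194 − -2.356194 = 0.000000
ω = Δθ/dt = 0.000000/1.0 = 0.0000
ω = 0 → v = (Δx·cos θ + Δy·sin θ)/dt = 2.0000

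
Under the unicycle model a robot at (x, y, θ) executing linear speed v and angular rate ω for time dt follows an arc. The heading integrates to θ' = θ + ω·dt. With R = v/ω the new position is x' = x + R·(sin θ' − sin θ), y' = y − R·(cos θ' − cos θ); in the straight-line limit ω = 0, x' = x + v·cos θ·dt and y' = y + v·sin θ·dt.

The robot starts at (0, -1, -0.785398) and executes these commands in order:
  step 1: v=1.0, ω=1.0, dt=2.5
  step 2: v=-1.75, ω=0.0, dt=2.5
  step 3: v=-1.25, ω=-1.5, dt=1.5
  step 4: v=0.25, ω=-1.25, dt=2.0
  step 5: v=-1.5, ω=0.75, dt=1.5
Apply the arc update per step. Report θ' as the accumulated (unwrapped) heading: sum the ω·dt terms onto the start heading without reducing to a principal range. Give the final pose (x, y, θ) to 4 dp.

step 1: θ'=1.7146 (R=1.0000) → pose (1.6968, -0.1496, 1.7146)
step 2: θ'=1.7146 (straight) → pose (2.3238, -4.4794, 1.7146)
step 3: θ'=-0.5354 (R=0.8333) → pose (1.0739, -5.3156, -0.5354)
step 4: θ'=-3.0354 (R=-0.2000) → pose (0.9930, -5.6865, -3.0354)
step 5: θ'=-1.9104 (R=-2.0000) → pose (2.6668, -4.3639, -1.9104)

(2.6668, -4.3639, -1.9104)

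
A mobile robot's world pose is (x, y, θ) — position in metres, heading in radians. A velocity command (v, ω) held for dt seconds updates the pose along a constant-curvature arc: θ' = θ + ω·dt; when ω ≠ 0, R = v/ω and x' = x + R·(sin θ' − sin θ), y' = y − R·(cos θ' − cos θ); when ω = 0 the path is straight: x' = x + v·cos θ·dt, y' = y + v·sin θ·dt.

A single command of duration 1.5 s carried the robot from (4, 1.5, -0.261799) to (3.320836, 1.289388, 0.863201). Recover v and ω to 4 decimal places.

v = -0.5000, ω = 0.7500

Δθ = 0.863201 − -0.261799 = 1.125000
ω = Δθ/dt = 1.125000/1.5 = 0.7500
R = Δx/(sin θ' − sin θ) = -0.6667
v = R·ω = -0.6667·0.7500 = -0.5000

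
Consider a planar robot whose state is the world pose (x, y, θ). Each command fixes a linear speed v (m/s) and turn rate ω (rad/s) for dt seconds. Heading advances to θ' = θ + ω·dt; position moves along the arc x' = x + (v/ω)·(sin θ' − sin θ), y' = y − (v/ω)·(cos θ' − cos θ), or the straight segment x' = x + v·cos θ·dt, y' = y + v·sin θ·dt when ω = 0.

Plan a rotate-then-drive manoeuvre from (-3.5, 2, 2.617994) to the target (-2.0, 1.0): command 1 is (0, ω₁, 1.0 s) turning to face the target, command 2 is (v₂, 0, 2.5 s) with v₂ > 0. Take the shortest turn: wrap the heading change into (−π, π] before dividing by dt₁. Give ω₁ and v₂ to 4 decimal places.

heading to target = atan2(1−2, -2−-3.5) = -0.5880
Δθ = wrap(-0.5880 − 2.6180) = 3.0772; ω₁ = Δθ/dt₁ = 3.0772
distance = √((-2−-3.5)² + (1−2)²) = 1.8028; v₂ = distance/dt₂ = 0.7211

ω₁ = 3.0772, v₂ = 0.7211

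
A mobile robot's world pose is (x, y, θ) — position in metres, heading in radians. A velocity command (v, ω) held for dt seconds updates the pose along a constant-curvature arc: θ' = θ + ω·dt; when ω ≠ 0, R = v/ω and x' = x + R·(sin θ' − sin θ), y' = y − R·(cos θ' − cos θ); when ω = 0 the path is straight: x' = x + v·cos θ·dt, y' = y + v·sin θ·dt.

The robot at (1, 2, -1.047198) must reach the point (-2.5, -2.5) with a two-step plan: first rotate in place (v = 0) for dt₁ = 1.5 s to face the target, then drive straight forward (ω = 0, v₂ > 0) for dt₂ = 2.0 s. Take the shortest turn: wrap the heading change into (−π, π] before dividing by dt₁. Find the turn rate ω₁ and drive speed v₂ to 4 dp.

ω₁ = -0.7898, v₂ = 2.8504

heading to target = atan2(-2.5−2, -2.5−1) = -2.2318
Δθ = wrap(-2.2318 − -1.0472) = -1.1846; ω₁ = Δθ/dt₁ = -0.7898
distance = √((-2.5−1)² + (-2.5−2)²) = 5.7009; v₂ = distance/dt₂ = 2.8504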